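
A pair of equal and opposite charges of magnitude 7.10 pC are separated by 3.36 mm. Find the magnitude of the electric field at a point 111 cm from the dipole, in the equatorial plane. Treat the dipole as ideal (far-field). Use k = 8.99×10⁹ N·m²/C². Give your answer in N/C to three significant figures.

Dipole moment p = qd = (7.10×10⁻¹² C)(0.00336 m) = 2.386×10⁻¹⁴ C·m.
On the perpendicular bisector E = kp/r³ (half the axial value at the same distance).
E = (8.99×10⁹)(2.386×10⁻¹⁴) / (1.11)³ = 1.568×10⁻⁴ N/C.

E ≈ 1.57×10⁻⁴ N/C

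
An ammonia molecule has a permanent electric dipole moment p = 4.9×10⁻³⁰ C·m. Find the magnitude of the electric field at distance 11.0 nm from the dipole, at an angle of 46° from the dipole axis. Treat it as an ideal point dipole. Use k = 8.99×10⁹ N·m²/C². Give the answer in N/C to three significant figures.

E ≈ 5.18×10⁴ N/C

At angle θ the dipole field magnitude is E = (kp/r³)·√(1 + 3cos²θ).
kp/r³ = (8.99×10⁹)(4.90×10⁻³⁰) / (1.10×10⁻⁸)³ = 3.310×10⁴ N/C.
√(1 + 3cos²46°) = √(1 + 3·0.4826) = √2.4477 ≈ 1.5645.
E ≈ 3.310×10⁴ × 1.564 = 5.178×10⁴ N/C.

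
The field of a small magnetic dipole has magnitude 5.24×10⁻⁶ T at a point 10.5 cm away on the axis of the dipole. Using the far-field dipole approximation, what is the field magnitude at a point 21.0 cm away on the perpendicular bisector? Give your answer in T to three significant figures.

Dipole fields scale as 1/r³ in the far field.
The axial field is twice the equatorial field at the same r, so the geometry factor is 1/2.
B₂ = B₁ · (1/2) · (r₁/r₂)³ = 5.24×10⁻⁶ · 0.5 · (10.5/21.0)³.
(r₁/r₂)³ = (0.5)³ = 0.125.
B₂ ≈ 3.275×10⁻⁷ T.

B ≈ 3.28×10⁻⁷ T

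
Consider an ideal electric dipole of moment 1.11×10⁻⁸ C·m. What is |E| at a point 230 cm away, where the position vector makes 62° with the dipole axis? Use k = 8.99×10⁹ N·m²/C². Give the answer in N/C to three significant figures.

At angle θ the dipole field magnitude is E = (kp/r³)·√(1 + 3cos²θ).
kp/r³ = (8.99×10⁹)(1.11×10⁻⁸) / (2.30)³ = 8.202 N/C.
√(1 + 3cos²62°) = √(1 + 3·0.2204) = √1.6612 ≈ 1.2889.
E ≈ 8.202 × 1.289 = 10.57 N/C.

E ≈ 10.6 N/C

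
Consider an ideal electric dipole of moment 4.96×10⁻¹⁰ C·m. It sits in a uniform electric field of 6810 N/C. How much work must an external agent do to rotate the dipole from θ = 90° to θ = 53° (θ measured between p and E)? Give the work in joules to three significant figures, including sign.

W ≈ -2.03×10⁻⁶ J

W_ext = ΔU = U(θ₂) − U(θ₁) = −pE cosθ₂ − (−pE cosθ₁) = pE(cosθ₁ − cosθ₂).
W = (4.96×10⁻¹⁰)(6810)·(cos90° − cos53°) = (3.378×10⁻⁶)·(-0.6018) = -2.033×10⁻⁶ J.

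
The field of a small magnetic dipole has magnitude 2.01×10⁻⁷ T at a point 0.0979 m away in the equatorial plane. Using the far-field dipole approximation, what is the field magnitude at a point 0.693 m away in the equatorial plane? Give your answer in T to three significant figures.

B ≈ 5.67×10⁻¹⁰ T

Dipole fields scale as 1/r³ in the far field; the geometry is the same at both points.
B₂ = B₁ · (r₁/r₂)³ = 2.01×10⁻⁷ · (0.0979/0.693)³.
(r₁/r₂)³ = (0.1413)³ = 0.002819.
B₂ ≈ 5.667×10⁻¹⁰ T.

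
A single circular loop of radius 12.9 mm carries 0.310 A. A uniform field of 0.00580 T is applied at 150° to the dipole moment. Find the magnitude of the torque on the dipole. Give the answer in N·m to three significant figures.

τ ≈ 4.70×10⁻⁷ N·m

Magnetic moment m = IA = Iπa² = (0.310)·π·(0.0129)² = 1.621×10⁻⁴ A·m².
Torque on a magnetic dipole: τ = mB sinθ.
τ = (1.621×10⁻⁴)(0.00580)·sin150° = 4.701×10⁻⁷ N·m.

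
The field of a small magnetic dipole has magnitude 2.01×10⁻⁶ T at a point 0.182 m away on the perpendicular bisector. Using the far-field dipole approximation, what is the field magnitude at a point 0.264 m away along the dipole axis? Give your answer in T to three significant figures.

B ≈ 1.32×10⁻⁶ T

Dipole fields scale as 1/r³ in the far field.
The axial field is twice the equatorial field at the same r, so the geometry factor is 2/1.
B₂ = B₁ · (2/1) · (r₁/r₂)³ = 2.01×10⁻⁶ · 2 · (0.182/0.264)³.
(r₁/r₂)³ = (0.6894)³ = 0.3276.
B₂ ≈ 1.317×10⁻⁶ T.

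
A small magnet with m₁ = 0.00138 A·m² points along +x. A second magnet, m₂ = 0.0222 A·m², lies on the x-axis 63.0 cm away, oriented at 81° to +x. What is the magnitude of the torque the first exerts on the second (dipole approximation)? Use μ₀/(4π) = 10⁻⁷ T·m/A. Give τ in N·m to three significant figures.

τ ≈ 2.42×10⁻¹¹ N·m

Dipole B is on the axis of dipole A, so B₁ there is axial: B₁ = (μ₀/4π)·2m₁/r³ along +x.
B₁ = 2(10⁻⁷)(0.00138)/(0.630)³ = 1.104×10⁻⁹ T.
τ = m₂ B₁ sinθ.
τ = (0.0222)(1.104×10⁻⁹)·sin81° = 2.420×10⁻¹¹ N·m.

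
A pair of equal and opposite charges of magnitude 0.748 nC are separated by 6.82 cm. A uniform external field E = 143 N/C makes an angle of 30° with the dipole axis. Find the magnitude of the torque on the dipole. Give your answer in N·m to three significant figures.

Dipole moment p = qd = (7.48×10⁻¹⁰ C)(0.0682 m) = 5.101×10⁻¹¹ C·m.
Torque on an electric dipole: τ = pE sinθ.
τ = (5.101×10⁻¹¹)(143)·sin30° = 3.647×10⁻⁹ N·m.

τ ≈ 3.65×10⁻⁹ N·m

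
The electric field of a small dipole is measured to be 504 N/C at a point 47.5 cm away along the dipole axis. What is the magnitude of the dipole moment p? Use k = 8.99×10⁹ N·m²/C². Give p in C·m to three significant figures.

p ≈ 3.00×10⁻⁹ C·m

On axis E = 2kp/r³, so p = Er³/(2k).
p = (504)·(0.475)³ / (2·8.99×10⁹) = 3.004×10⁻⁹ C·m.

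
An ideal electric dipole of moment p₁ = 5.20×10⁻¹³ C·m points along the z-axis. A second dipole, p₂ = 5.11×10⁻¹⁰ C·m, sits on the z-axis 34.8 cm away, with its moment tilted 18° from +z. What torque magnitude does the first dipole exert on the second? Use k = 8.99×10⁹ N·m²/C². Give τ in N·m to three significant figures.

τ ≈ 3.50×10⁻¹¹ N·m

The second dipole sits on the axis of the first, so the field there is axial: E₁ = 2kp₁/r³ along +z.
E₁ = 2(8.99×10⁹)(5.20×10⁻¹³)/(0.348)³ = 0.2218 N/C.
Torque on the second dipole: τ = p₂ E₁ sinθ.
τ = (5.11×10⁻¹⁰)(0.2218)·sin18° = 3.503×10⁻¹¹ N·m.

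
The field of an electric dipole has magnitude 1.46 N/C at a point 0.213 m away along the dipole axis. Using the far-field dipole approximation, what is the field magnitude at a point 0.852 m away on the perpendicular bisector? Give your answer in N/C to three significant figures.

E ≈ 0.0114 N/C

Dipole fields scale as 1/r³ in the far field.
The axial field is twice the equatorial field at the same r, so the geometry factor is 1/2.
E₂ = E₁ · (1/2) · (r₁/r₂)³ = 1.46 · 0.5 · (0.213/0.852)³.
(r₁/r₂)³ = (0.25)³ = 0.01562.
E₂ ≈ 0.01141 N/C.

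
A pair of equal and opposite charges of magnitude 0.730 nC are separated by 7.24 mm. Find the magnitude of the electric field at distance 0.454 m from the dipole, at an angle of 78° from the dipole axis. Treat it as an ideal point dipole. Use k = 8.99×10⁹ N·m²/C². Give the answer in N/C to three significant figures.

E ≈ 0.540 N/C

Dipole moment p = qd = (7.30×10⁻¹⁰ C)(0.00724 m) = 5.285×10⁻¹² C·m.
At angle θ the dipole field magnitude is E = (kp/r³)·√(1 + 3cos²θ).
kp/r³ = (8.99×10⁹)(5.285×10⁻¹²) / (0.454)³ = 0.5077 N/C.
√(1 + 3cos²78°) = √(1 + 3·0.0432) = √1.1297 ≈ 1.0629.
E ≈ 0.5077 × 1.063 = 0.5397 N/C.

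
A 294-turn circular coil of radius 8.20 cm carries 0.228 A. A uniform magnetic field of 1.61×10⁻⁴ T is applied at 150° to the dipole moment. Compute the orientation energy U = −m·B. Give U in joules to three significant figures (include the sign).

m = NIA = NIπa² = 294·(0.228)·π·(0.0820)² = 1.416 A·m².
U = −m·B = −mB cosθ.
U = −(1.416)(1.61×10⁻⁴)·cos150° = 1.974×10⁻⁴ J.

U ≈ 1.97×10⁻⁴ J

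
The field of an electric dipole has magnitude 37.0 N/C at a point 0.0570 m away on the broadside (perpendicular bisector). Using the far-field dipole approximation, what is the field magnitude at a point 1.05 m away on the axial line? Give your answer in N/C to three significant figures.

E ≈ 0.0118 N/C

Dipole fields scale as 1/r³ in the far field.
The axial field is twice the equatorial field at the same r, so the geometry factor is 2/1.
E₂ = E₁ · (2/1) · (r₁/r₂)³ = 37.0 · 2 · (0.0570/1.05)³.
(r₁/r₂)³ = (0.05429)³ = 0.00016.
E₂ ≈ 0.01184 N/C.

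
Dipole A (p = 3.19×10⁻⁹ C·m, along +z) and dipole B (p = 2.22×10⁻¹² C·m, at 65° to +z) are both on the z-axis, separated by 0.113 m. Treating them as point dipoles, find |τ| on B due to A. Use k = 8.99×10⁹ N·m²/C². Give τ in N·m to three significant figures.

τ ≈ 8.00×10⁻⁸ N·m

The second dipole sits on the axis of the first, so the field there is axial: E₁ = 2kp₁/r³ along +z.
E₁ = 2(8.99×10⁹)(3.19×10⁻⁹)/(0.113)³ = 3.975×10⁴ N/C.
Torque on the second dipole: τ = p₂ E₁ sinθ.
τ = (2.22×10⁻¹²)(3.975×10⁴)·sin65° = 7.998×10⁻⁸ N·m.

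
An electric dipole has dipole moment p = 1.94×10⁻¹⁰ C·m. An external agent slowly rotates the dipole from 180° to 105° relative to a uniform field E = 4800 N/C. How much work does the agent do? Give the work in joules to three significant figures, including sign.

W_ext = ΔU = U(θ₂) − U(θ₁) = −pE cosθ₂ − (−pE cosθ₁) = pE(cosθ₁ − cosθ₂).
W = (1.94×10⁻¹⁰)(4800)·(cos180° − cos105°) = (9.312×10⁻⁷)·(-0.7412) = -6.902×10⁻⁷ J.

W ≈ -6.90×10⁻⁷ J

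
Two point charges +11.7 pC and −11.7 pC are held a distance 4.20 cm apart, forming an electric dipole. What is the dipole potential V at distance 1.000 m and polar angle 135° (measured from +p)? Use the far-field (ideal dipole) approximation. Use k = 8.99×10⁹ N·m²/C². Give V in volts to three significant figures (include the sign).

Dipole moment p = qd = (1.17×10⁻¹¹ C)(0.0420 m) = 4.914×10⁻¹³ C·m.
The dipole potential is V = kp cosθ / r².
V = (8.99×10⁹)(4.914×10⁻¹³)·cos135° / (1.00)² = -0.003124 V.

V ≈ -0.00312 V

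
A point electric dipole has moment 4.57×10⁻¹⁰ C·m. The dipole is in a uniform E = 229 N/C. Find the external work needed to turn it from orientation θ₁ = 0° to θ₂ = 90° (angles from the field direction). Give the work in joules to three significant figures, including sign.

W ≈ 1.05×10⁻⁷ J

W_ext = ΔU = U(θ₂) − U(θ₁) = −pE cosθ₂ − (−pE cosθ₁) = pE(cosθ₁ − cosθ₂).
W = (4.57×10⁻¹⁰)(229)·(cos0° − cos90°) = (1.047×10⁻⁷)·(+1.0000) = 1.047×10⁻⁷ J.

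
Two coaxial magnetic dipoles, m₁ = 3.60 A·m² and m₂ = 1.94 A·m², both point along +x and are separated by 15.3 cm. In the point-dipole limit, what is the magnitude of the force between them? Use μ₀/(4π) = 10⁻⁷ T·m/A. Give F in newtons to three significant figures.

On-axis B of dipole 1: B = (μ₀/4π)·2m₁/r³. Force on dipole 2: F = m₂·dB/dr.
dB/dr = −(μ₀/4π)·6m₁/r⁴, so |F| = (μ₀/4π)·6m₁m₂/r⁴.
F = 6(10⁻⁷)(3.60)(1.94)/(0.153)⁴ = 0.007647 N.

F ≈ 0.00765 N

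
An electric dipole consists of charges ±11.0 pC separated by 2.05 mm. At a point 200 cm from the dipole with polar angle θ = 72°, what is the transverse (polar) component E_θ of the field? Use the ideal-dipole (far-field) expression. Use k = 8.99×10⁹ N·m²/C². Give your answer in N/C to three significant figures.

E_θ ≈ 2.41×10⁻⁵ N/C

Dipole moment p = qd = (1.10×10⁻¹¹ C)(0.00205 m) = 2.255×10⁻¹⁴ C·m.
For a dipole, E_θ = (kp sinθ)/r³.
kp/r³ = (8.99×10⁹)(2.255×10⁻¹⁴)/(2.00)³ = 2.534×10⁻⁵ N/C.
E_θ = 2.534×10⁻⁵·sin72° = 2.410×10⁻⁵ N/C.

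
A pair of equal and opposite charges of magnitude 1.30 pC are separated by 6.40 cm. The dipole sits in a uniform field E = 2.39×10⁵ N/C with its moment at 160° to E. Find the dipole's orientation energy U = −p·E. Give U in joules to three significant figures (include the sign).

U ≈ 1.87×10⁻⁸ J

Dipole moment p = qd = (1.30×10⁻¹² C)(0.0640 m) = 8.32×10⁻¹⁴ C·m.
U = −p·E = −pE cosθ.
U = −(8.32×10⁻¹⁴)(2.39×10⁵)·cos160° = 1.869×10⁻⁸ J.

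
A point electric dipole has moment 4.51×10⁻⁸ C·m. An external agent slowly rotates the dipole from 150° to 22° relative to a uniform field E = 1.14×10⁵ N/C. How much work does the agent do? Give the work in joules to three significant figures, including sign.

W_ext = ΔU = U(θ₂) − U(θ₁) = −pE cosθ₂ − (−pE cosθ₁) = pE(cosθ₁ − cosθ₂).
W = (4.51×10⁻⁸)(1.14×10⁵)·(cos150° − cos22°) = (0.005141)·(-1.7932) = -0.009220 J.

W ≈ -0.00922 J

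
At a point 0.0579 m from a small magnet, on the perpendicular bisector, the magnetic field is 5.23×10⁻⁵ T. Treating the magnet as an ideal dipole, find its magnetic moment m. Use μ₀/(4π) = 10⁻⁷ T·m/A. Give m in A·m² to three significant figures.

m ≈ 0.102 A·m²

In the equatorial plane B = (μ₀/4π)·m/r³, so m = Br³·4π/(μ₀).
m = (5.23×10⁻⁵)·(0.0579)³ / (10⁻⁷) = 0.1015 A·m².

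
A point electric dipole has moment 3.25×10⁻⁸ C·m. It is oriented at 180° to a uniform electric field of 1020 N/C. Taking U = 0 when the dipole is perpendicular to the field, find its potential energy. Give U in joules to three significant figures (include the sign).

U = −p·E = −pE cosθ.
U = −(3.25×10⁻⁸)(1020)·cos180° = 3.315×10⁻⁵ J.

U ≈ 3.32×10⁻⁵ J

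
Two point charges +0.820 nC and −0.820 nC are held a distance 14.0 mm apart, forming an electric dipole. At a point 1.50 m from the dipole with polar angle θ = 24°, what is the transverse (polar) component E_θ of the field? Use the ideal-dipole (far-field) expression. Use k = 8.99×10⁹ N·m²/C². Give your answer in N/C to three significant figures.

Dipole moment p = qd = (8.20×10⁻¹⁰ C)(0.0140 m) = 1.148×10⁻¹¹ C·m.
For a dipole, E_θ = (kp sinθ)/r³.
kp/r³ = (8.99×10⁹)(1.148×10⁻¹¹)/(1.50)³ = 0.03058 N/C.
E_θ = 0.03058·sin24° = 0.01244 N/C.

E_θ ≈ 0.0124 N/C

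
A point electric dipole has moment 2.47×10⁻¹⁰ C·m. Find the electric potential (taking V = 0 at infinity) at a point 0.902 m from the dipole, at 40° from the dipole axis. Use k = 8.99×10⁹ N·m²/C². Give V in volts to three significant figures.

The dipole potential is V = kp cosθ / r².
V = (8.99×10⁹)(2.47×10⁻¹⁰)·cos40° / (0.902)² = 2.091 V.

V ≈ 2.09 V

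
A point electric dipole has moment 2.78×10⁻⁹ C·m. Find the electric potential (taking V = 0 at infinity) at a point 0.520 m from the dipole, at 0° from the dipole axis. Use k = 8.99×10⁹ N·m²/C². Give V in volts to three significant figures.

The dipole potential is V = kp cosθ / r².
V = (8.99×10⁹)(2.78×10⁻⁹)·cos0° / (0.520)² = 92.43 V.

V ≈ 92.4 V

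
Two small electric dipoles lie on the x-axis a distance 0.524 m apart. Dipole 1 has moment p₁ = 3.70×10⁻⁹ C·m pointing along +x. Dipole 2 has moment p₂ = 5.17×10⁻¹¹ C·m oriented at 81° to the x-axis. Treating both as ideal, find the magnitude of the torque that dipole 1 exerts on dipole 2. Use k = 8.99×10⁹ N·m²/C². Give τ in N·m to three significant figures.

The second dipole sits on the axis of the first, so the field there is axial: E₁ = 2kp₁/r³ along +x.
E₁ = 2(8.99×10⁹)(3.70×10⁻⁹)/(0.524)³ = 462.4 N/C.
Torque on the second dipole: τ = p₂ E₁ sinθ.
τ = (5.17×10⁻¹¹)(462.4)·sin81° = 2.361×10⁻⁸ N·m.

τ ≈ 2.36×10⁻⁸ N·m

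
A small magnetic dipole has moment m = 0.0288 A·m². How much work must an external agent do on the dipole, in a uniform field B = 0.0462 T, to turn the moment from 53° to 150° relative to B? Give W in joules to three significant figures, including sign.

W_ext = ΔU = −mB cosθ₂ + mB cosθ₁ = mB(cosθ₁ − cosθ₂).
W = (0.0288)(0.0462)·(cos53° − cos150°) = (0.001331)·(+1.4678) = 0.001953 J.

W ≈ 0.00195 J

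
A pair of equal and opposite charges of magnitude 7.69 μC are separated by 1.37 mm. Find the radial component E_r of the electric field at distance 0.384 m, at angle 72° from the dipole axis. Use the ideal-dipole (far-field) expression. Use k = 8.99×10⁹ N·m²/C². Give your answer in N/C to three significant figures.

E_r ≈ 1030 N/C

Dipole moment p = qd = (7.69×10⁻⁶ C)(0.00137 m) = 1.054×10⁻⁸ C·m.
For a dipole, E_r = (2kp cosθ)/r³.
kp/r³ = (8.99×10⁹)(1.054×10⁻⁸)/(0.384)³ = 1673 N/C.
E_r = 2·1673·cos72° = 1034 N/C.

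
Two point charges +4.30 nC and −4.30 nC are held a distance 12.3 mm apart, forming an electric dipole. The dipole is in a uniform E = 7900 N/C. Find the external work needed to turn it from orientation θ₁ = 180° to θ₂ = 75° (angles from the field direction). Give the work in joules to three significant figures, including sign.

Dipole moment p = qd = (4.30×10⁻⁹ C)(0.0123 m) = 5.289×10⁻¹¹ C·m.
W_ext = ΔU = U(θ₂) − U(θ₁) = −pE cosθ₂ − (−pE cosθ₁) = pE(cosθ₁ − cosθ₂).
W = (5.289×10⁻¹¹)(7900)·(cos180° − cos75°) = (4.178×10⁻⁷)·(-1.2588) = -5.260×10⁻⁷ J.

W ≈ -5.26×10⁻⁷ J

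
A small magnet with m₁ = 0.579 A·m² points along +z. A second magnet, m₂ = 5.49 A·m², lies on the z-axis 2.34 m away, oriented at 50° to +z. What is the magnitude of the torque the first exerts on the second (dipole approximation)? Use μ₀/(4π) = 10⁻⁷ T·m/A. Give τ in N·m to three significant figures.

τ ≈ 3.80×10⁻⁸ N·m

Dipole B is on the axis of dipole A, so B₁ there is axial: B₁ = (μ₀/4π)·2m₁/r³ along +z.
B₁ = 2(10⁻⁷)(0.579)/(2.34)³ = 9.038×10⁻⁹ T.
τ = m₂ B₁ sinθ.
τ = (5.49)(9.038×10⁻⁹)·sin50° = 3.801×10⁻⁸ N·m.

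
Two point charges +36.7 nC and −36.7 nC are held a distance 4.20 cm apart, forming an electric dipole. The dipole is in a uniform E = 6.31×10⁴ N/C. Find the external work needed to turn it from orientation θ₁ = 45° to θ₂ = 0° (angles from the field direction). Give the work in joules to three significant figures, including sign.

W ≈ -2.85×10⁻⁵ J

Dipole moment p = qd = (3.67×10⁻⁸ C)(0.0420 m) = 1.541×10⁻⁹ C·m.
W_ext = ΔU = U(θ₂) − U(θ₁) = −pE cosθ₂ − (−pE cosθ₁) = pE(cosθ₁ − cosθ₂).
W = (1.541×10⁻⁹)(6.31×10⁴)·(cos45° − cos0°) = (9.724×10⁻⁵)·(-0.2929) = -2.848×10⁻⁵ J.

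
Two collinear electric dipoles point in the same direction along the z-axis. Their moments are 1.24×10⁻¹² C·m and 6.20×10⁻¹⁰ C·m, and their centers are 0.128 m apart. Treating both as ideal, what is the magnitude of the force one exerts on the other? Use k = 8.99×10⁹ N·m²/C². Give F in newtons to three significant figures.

F ≈ 1.54×10⁻⁷ N

On-axis field of dipole 1 at distance r: E = 2kp₁/r³. Force on dipole 2 is F = p₂·dE/dr (gradient along axis).
dE/dr = −6kp₁/r⁴, so |F| = 6kp₁p₂/r⁴ (attractive for aligned moments).
F = 6(8.99×10⁹)(1.24×10⁻¹²)(6.20×10⁻¹⁰)/(0.128)⁴ = 1.545×10⁻⁷ N.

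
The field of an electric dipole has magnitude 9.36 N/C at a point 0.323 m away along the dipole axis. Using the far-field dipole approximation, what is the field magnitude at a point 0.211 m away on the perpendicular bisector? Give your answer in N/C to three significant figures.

E ≈ 16.8 N/C

Dipole fields scale as 1/r³ in the far field.
The axial field is twice the equatorial field at the same r, so the geometry factor is 1/2.
E₂ = E₁ · (1/2) · (r₁/r₂)³ = 9.36 · 0.5 · (0.323/0.211)³.
(r₁/r₂)³ = (1.531)³ = 3.587.
E₂ ≈ 16.79 N/C.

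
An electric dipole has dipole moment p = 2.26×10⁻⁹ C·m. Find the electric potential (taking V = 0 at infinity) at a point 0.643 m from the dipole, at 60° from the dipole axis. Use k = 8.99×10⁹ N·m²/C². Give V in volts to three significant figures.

V ≈ 24.6 V

The dipole potential is V = kp cosθ / r².
V = (8.99×10⁹)(2.26×10⁻⁹)·cos60° / (0.643)² = 24.57 V.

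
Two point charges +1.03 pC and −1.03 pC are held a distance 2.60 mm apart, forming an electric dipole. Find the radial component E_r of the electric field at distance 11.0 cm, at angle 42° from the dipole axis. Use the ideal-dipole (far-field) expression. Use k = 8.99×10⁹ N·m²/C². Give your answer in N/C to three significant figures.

Dipole moment p = qd = (1.03×10⁻¹² C)(0.00260 m) = 2.678×10⁻¹⁵ C·m.
For a dipole, E_r = (2kp cosθ)/r³.
kp/r³ = (8.99×10⁹)(2.678×10⁻¹⁵)/(0.110)³ = 0.01809 N/C.
E_r = 2·0.01809·cos42° = 0.02688 N/C.

E_r ≈ 0.0269 N/C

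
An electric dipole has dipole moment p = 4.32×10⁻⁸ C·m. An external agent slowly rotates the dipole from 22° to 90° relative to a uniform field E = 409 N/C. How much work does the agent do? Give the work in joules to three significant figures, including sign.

W_ext = ΔU = U(θ₂) − U(θ₁) = −pE cosθ₂ − (−pE cosθ₁) = pE(cosθ₁ − cosθ₂).
W = (4.32×10⁻⁸)(409)·(cos22° − cos90°) = (1.767×10⁻⁵)·(+0.9272) = 1.638×10⁻⁵ J.

W ≈ 1.64×10⁻⁵ J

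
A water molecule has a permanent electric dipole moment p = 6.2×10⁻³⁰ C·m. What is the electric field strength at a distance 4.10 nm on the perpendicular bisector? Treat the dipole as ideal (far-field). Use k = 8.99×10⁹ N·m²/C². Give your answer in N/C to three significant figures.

On the perpendicular bisector E = kp/r³ (half the axial value at the same distance).
E = (8.99×10⁹)(6.20×10⁻³⁰) / (4.10×10⁻⁹)³ = 8.087×10⁵ N/C.

E ≈ 8.09×10⁵ N/C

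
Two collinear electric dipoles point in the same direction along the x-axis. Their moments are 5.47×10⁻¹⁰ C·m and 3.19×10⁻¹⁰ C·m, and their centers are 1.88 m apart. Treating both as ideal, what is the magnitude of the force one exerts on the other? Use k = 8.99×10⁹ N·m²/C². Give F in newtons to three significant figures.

On-axis field of dipole 1 at distance r: E = 2kp₁/r³. Force on dipole 2 is F = p₂·dE/dr (gradient along axis).
dE/dr = −6kp₁/r⁴, so |F| = 6kp₁p₂/r⁴ (attractive for aligned moments).
F = 6(8.99×10⁹)(5.47×10⁻¹⁰)(3.19×10⁻¹⁰)/(1.88)⁴ = 7.535×10⁻¹⁰ N.

F ≈ 7.53×10⁻¹⁰ N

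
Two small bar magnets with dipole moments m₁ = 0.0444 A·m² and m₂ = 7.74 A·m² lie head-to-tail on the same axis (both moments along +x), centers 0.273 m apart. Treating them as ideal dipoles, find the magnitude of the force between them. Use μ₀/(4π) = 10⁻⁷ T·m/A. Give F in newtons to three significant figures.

On-axis B of dipole 1: B = (μ₀/4π)·2m₁/r³. Force on dipole 2: F = m₂·dB/dr.
dB/dr = −(μ₀/4π)·6m₁/r⁴, so |F| = (μ₀/4π)·6m₁m₂/r⁴.
F = 6(10⁻⁷)(0.0444)(7.74)/(0.273)⁴ = 3.712×10⁻⁵ N.

F ≈ 3.71×10⁻⁵ N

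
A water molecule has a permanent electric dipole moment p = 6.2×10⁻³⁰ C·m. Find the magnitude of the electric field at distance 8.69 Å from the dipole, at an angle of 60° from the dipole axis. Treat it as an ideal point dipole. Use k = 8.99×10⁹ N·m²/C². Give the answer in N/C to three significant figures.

E ≈ 1.12×10⁸ N/C

At angle θ the dipole field magnitude is E = (kp/r³)·√(1 + 3cos²θ).
kp/r³ = (8.99×10⁹)(6.20×10⁻³⁰) / (8.69×10⁻¹⁰)³ = 8.494×10⁷ N/C.
√(1 + 3cos²60°) = √(1 + 3·0.2500) = √1.7500 ≈ 1.3229.
E ≈ 8.494×10⁷ × 1.323 = 1.124×10⁸ N/C.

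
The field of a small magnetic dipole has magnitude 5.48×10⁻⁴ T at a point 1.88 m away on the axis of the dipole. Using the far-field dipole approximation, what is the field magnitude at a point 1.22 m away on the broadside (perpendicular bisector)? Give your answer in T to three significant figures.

B ≈ 0.00100 T

Dipole fields scale as 1/r³ in the far field.
The axial field is twice the equatorial field at the same r, so the geometry factor is 1/2.
B₂ = B₁ · (1/2) · (r₁/r₂)³ = 5.48×10⁻⁴ · 0.5 · (1.88/1.22)³.
(r₁/r₂)³ = (1.541)³ = 3.659.
B₂ ≈ 0.001003 T.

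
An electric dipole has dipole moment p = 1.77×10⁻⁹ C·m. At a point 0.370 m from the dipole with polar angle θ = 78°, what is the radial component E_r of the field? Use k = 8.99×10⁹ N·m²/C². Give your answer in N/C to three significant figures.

E_r ≈ 131 N/C

For a dipole, E_r = (2kp cosθ)/r³.
kp/r³ = (8.99×10⁹)(1.77×10⁻⁹)/(0.370)³ = 314.1 N/C.
E_r = 2·314.1·cos78° = 130.6 N/C.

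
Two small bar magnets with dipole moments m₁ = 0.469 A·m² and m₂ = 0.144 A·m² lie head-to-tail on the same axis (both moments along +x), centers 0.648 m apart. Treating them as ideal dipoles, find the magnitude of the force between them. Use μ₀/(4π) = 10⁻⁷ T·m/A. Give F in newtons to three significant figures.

F ≈ 2.30×10⁻⁷ N

On-axis B of dipole 1: B = (μ₀/4π)·2m₁/r³. Force on dipole 2: F = m₂·dB/dr.
dB/dr = −(μ₀/4π)·6m₁/r⁴, so |F| = (μ₀/4π)·6m₁m₂/r⁴.
F = 6(10⁻⁷)(0.469)(0.144)/(0.648)⁴ = 2.298×10⁻⁷ N.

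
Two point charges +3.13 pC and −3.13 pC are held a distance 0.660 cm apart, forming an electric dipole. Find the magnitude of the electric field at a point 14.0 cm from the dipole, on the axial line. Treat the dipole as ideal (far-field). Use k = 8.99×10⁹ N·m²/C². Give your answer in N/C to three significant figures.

Dipole moment p = qd = (3.13×10⁻¹² C)(0.00660 m) = 2.066×10⁻¹⁴ C·m.
On the dipole axis E = 2kp/r³.
E = 2·(8.99×10⁹)(2.066×10⁻¹⁴) / (0.140)³ = 0.1354 N/C.

E ≈ 0.135 N/C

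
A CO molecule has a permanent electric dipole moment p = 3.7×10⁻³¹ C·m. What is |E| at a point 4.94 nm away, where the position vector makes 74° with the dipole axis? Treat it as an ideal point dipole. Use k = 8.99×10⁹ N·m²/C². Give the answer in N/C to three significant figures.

E ≈ 3.06×10⁴ N/C

At angle θ the dipole field magnitude is E = (kp/r³)·√(1 + 3cos²θ).
kp/r³ = (8.99×10⁹)(3.70×10⁻³¹) / (4.94×10⁻⁹)³ = 2.759×10⁴ N/C.
√(1 + 3cos²74°) = √(1 + 3·0.0760) = √1.2279 ≈ 1.1081.
E ≈ 2.759×10⁴ × 1.108 = 3.058×10⁴ N/C.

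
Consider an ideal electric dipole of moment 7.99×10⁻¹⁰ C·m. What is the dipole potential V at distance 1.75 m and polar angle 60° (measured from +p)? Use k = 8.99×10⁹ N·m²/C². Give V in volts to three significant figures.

V ≈ 1.17 V

The dipole potential is V = kp cosθ / r².
V = (8.99×10⁹)(7.99×10⁻¹⁰)·cos60° / (1.75)² = 1.173 V.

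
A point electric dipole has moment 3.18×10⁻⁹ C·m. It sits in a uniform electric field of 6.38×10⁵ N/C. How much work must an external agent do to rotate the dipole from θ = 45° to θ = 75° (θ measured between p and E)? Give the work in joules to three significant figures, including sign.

W ≈ 9.10×10⁻⁴ J

W_ext = ΔU = U(θ₂) − U(θ₁) = −pE cosθ₂ − (−pE cosθ₁) = pE(cosθ₁ − cosθ₂).
W = (3.18×10⁻⁹)(6.38×10⁵)·(cos45° − cos75°) = (0.002029)·(+0.4483) = 9.095×10⁻⁴ J.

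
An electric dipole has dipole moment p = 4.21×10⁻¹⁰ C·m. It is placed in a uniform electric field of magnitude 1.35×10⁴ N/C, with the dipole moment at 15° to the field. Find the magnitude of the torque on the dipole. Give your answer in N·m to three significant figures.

Torque on an electric dipole: τ = pE sinθ.
τ = (4.21×10⁻¹⁰)(1.35×10⁴)·sin15° = 1.471×10⁻⁶ N·m.

τ ≈ 1.47×10⁻⁶ N·m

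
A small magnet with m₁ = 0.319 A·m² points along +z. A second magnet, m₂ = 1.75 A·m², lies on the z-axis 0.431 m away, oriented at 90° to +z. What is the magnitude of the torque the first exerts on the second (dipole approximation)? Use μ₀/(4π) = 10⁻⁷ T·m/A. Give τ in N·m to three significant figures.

τ ≈ 1.39×10⁻⁶ N·m

Dipole B is on the axis of dipole A, so B₁ there is axial: B₁ = (μ₀/4π)·2m₁/r³ along +z.
B₁ = 2(10⁻⁷)(0.319)/(0.431)³ = 7.969×10⁻⁷ T.
τ = m₂ B₁ sinθ.
τ = (1.75)(7.969×10⁻⁷)·sin90° = 1.395×10⁻⁶ N·m.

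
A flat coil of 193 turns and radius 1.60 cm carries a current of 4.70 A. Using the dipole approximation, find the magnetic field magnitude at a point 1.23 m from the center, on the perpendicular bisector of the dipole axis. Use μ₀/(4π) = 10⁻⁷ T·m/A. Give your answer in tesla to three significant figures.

m = NIA = NIπa² = 193·(4.70)·π·(0.0160)² = 0.7295 A·m².
In the equatorial plane B = (μ₀/4π)·m/r³ (half the axial value).
B = (10⁻⁷)·(0.7295) / (1.23)³ = 3.920×10⁻⁸ T.

B ≈ 3.92×10⁻⁸ T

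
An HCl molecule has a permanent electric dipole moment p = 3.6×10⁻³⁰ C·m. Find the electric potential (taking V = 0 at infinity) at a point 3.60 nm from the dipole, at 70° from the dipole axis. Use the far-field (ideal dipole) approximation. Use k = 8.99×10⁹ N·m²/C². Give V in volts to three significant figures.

V ≈ 8.54×10⁻⁴ V

The dipole potential is V = kp cosθ / r².
V = (8.99×10⁹)(3.60×10⁻³⁰)·cos70° / (3.60×10⁻⁹)² = 8.541×10⁻⁴ V.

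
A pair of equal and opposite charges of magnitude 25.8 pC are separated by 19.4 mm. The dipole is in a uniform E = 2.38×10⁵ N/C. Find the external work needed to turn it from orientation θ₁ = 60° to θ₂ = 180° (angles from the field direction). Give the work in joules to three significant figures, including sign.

Dipole moment p = qd = (2.58×10⁻¹¹ C)(0.0194 m) = 5.005×10⁻¹³ C·m.
W_ext = ΔU = U(θ₂) − U(θ₁) = −pE cosθ₂ − (−pE cosθ₁) = pE(cosθ₁ − cosθ₂).
W = (5.005×10⁻¹³)(2.38×10⁵)·(cos60° − cos180°) = (1.191×10⁻⁷)·(+1.5000) = 1.787×10⁻⁷ J.

W ≈ 1.79×10⁻⁷ J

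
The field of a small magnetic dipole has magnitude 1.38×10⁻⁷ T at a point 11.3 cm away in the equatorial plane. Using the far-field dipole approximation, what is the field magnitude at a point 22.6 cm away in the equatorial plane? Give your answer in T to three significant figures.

Dipole fields scale as 1/r³ in the far field; the geometry is the same at both points.
B₂ = B₁ · (r₁/r₂)³ = 1.38×10⁻⁷ · (11.3/22.6)³.
(r₁/r₂)³ = (0.5)³ = 0.125.
B₂ ≈ 1.725×10⁻⁸ T.

B ≈ 1.72×10⁻⁸ T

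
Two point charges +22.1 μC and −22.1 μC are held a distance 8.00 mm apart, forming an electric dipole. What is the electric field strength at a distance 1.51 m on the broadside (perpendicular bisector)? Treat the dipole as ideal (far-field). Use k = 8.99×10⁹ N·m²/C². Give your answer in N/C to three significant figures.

E ≈ 462 N/C

Dipole moment p = qd = (2.21×10⁻⁵ C)(0.00800 m) = 1.768×10⁻⁷ C·m.
In the equatorial plane E = kp/r³.
E = (8.99×10⁹)(1.768×10⁻⁷) / (1.51)³ = 461.6 N/C.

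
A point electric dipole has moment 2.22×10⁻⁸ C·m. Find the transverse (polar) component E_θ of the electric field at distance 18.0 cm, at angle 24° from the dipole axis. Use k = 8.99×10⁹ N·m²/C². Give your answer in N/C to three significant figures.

For a dipole, E_θ = (kp sinθ)/r³.
kp/r³ = (8.99×10⁹)(2.22×10⁻⁸)/(0.180)³ = 3.422×10⁴ N/C.
E_θ = 3.422×10⁴·sin24° = 1.392×10⁴ N/C.

E_θ ≈ 1.39×10⁴ N/C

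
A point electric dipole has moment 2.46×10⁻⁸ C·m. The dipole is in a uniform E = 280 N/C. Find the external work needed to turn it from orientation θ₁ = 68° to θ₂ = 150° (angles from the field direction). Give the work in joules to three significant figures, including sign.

W_ext = ΔU = U(θ₂) − U(θ₁) = −pE cosθ₂ − (−pE cosθ₁) = pE(cosθ₁ − cosθ₂).
W = (2.46×10⁻⁸)(280)·(cos68° − cos150°) = (6.888×10⁻⁶)·(+1.2406) = 8.545×10⁻⁶ J.

W ≈ 8.55×10⁻⁶ J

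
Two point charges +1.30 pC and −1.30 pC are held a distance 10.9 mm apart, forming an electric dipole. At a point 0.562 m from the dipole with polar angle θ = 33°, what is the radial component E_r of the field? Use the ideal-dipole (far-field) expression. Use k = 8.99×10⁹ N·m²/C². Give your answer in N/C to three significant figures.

Dipole moment p = qd = (1.30×10⁻¹² C)(0.0109 m) = 1.417×10⁻¹⁴ C·m.
For a dipole, E_r = (2kp cosθ)/r³.
kp/r³ = (8.99×10⁹)(1.417×10⁻¹⁴)/(0.562)³ = 7.177×10⁻⁴ N/C.
E_r = 2·7.177×10⁻⁴·cos33° = 0.001204 N/C.

E_r ≈ 0.00120 N/C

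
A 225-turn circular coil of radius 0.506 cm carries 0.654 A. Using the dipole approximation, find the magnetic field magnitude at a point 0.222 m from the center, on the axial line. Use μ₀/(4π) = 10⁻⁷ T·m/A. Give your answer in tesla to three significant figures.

B ≈ 2.16×10⁻⁷ T

m = NIA = NIπa² = 225·(0.654)·π·(0.00506)² = 0.01184 A·m².
On axis B = (μ₀/4π)·2m/r³.
B = 2·(10⁻⁷)·(0.01184) / (0.222)³ = 2.164×10⁻⁷ T.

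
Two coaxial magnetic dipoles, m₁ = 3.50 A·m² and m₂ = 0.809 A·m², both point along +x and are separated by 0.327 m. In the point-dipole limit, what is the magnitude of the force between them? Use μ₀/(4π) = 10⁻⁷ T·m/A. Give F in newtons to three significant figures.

F ≈ 1.49×10⁻⁴ N

On-axis B of dipole 1: B = (μ₀/4π)·2m₁/r³. Force on dipole 2: F = m₂·dB/dr.
dB/dr = −(μ₀/4π)·6m₁/r⁴, so |F| = (μ₀/4π)·6m₁m₂/r⁴.
F = 6(10⁻⁷)(3.50)(0.809)/(0.327)⁴ = 1.486×10⁻⁴ N.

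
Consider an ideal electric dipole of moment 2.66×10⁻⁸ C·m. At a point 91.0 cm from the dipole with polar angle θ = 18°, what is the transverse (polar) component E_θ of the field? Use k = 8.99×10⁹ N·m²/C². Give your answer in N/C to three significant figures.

E_θ ≈ 98.1 N/C

For a dipole, E_θ = (kp sinθ)/r³.
kp/r³ = (8.99×10⁹)(2.66×10⁻⁸)/(0.910)³ = 317.3 N/C.
E_θ = 317.3·sin18° = 98.06 N/C.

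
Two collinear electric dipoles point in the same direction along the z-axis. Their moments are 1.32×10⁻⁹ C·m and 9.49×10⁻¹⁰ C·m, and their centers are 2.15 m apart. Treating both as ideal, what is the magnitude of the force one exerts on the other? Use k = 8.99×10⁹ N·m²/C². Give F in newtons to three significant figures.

F ≈ 3.16×10⁻⁹ N

On-axis field of dipole 1 at distance r: E = 2kp₁/r³. Force on dipole 2 is F = p₂·dE/dr (gradient along axis).
dE/dr = −6kp₁/r⁴, so |F| = 6kp₁p₂/r⁴ (attractive for aligned moments).
F = 6(8.99×10⁹)(1.32×10⁻⁹)(9.49×10⁻¹⁰)/(2.15)⁴ = 3.162×10⁻⁹ N.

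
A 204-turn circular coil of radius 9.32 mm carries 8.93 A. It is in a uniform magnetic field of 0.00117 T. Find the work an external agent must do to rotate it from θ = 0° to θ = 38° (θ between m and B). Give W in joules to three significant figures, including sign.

m = NIA = NIπa² = 204·(8.93)·π·(0.00932)² = 0.4971 A·m².
W_ext = ΔU = −mB cosθ₂ + mB cosθ₁ = mB(cosθ₁ − cosθ₂).
W = (0.4971)(0.00117)·(cos0° − cos38°) = (5.816×10⁻⁴)·(+0.2120) = 1.233×10⁻⁴ J.

W ≈ 1.23×10⁻⁴ J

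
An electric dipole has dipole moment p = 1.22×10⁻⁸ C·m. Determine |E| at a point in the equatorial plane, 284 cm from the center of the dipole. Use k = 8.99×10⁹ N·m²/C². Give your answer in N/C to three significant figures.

E ≈ 4.79 N/C

In the equatorial plane E = kp/r³.
E = (8.99×10⁹)(1.22×10⁻⁸) / (2.84)³ = 4.788 N/C.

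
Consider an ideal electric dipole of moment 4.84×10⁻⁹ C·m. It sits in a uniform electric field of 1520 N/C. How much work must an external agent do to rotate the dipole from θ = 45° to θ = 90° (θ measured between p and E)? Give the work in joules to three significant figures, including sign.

W ≈ 5.20×10⁻⁶ J

W_ext = ΔU = U(θ₂) − U(θ₁) = −pE cosθ₂ − (−pE cosθ₁) = pE(cosθ₁ − cosθ₂).
W = (4.84×10⁻⁹)(1520)·(cos45° − cos90°) = (7.357×10⁻⁶)·(+0.7071) = 5.202×10⁻⁶ J.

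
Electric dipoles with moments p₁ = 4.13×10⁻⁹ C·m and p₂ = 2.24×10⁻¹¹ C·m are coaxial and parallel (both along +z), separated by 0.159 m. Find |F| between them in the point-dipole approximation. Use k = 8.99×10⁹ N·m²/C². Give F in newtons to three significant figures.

On-axis field of dipole 1 at distance r: E = 2kp₁/r³. Force on dipole 2 is F = p₂·dE/dr (gradient along axis).
dE/dr = −6kp₁/r⁴, so |F| = 6kp₁p₂/r⁴ (attractive for aligned moments).
F = 6(8.99×10⁹)(4.13×10⁻⁹)(2.24×10⁻¹¹)/(0.159)⁴ = 7.808×10⁻⁶ N.

F ≈ 7.81×10⁻⁶ N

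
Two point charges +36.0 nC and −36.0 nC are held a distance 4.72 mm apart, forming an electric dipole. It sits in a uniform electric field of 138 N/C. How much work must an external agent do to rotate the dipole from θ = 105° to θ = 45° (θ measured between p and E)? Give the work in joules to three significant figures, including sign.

W ≈ -2.26×10⁻⁸ J

Dipole moment p = qd = (3.60×10⁻⁸ C)(0.00472 m) = 1.699×10⁻¹⁰ C·m.
W_ext = ΔU = U(θ₂) − U(θ₁) = −pE cosθ₂ − (−pE cosθ₁) = pE(cosθ₁ − cosθ₂).
W = (1.699×10⁻¹⁰)(138)·(cos105° − cos45°) = (2.345×10⁻⁸)·(-0.9659) = -2.265×10⁻⁸ J.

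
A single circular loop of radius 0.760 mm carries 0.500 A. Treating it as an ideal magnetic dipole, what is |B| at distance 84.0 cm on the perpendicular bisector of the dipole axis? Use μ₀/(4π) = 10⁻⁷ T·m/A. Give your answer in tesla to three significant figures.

B ≈ 1.53×10⁻¹³ T

Magnetic moment m = IA = Iπa² = (0.500)·π·(7.60×10⁻⁴)² = 9.073×10⁻⁷ A·m².
In the equatorial plane B = (μ₀/4π)·m/r³ (half the axial value).
B = (10⁻⁷)·(9.073×10⁻⁷) / (0.840)³ = 1.531×10⁻¹³ T.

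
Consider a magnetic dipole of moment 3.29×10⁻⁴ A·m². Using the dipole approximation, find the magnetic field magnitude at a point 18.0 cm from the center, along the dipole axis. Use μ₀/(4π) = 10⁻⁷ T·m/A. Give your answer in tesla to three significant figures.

B ≈ 1.13×10⁻⁸ T

On axis B = (μ₀/4π)·2m/r³.
B = 2·(10⁻⁷)·(3.29×10⁻⁴) / (0.180)³ = 1.128×10⁻⁸ T.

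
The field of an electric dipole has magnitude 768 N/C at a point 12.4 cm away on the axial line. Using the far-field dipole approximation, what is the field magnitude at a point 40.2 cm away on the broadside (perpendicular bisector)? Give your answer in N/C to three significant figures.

Dipole fields scale as 1/r³ in the far field.
The axial field is twice the equatorial field at the same r, so the geometry factor is 1/2.
E₂ = E₁ · (1/2) · (r₁/r₂)³ = 768 · 0.5 · (12.4/40.2)³.
(r₁/r₂)³ = (0.3085)³ = 0.02935.
E₂ ≈ 11.27 N/C.

E ≈ 11.3 N/C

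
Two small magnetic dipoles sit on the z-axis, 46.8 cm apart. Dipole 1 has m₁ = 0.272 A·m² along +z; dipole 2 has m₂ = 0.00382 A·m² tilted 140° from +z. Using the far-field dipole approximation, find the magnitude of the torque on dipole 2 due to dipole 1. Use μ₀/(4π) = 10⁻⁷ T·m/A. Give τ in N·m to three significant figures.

τ ≈ 1.30×10⁻⁹ N·m

Dipole B is on the axis of dipole A, so B₁ there is axial: B₁ = (μ₀/4π)·2m₁/r³ along +z.
B₁ = 2(10⁻⁷)(0.272)/(0.468)³ = 5.307×10⁻⁷ T.
τ = m₂ B₁ sinθ.
τ = (0.00382)(5.307×10⁻⁷)·sin140° = 1.303×10⁻⁹ N·m.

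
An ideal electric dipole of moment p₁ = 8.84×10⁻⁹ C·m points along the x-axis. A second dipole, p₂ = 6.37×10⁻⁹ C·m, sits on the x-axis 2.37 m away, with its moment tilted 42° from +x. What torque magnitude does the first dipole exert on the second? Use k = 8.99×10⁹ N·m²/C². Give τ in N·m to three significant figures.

τ ≈ 5.09×10⁻⁸ N·m

The second dipole sits on the axis of the first, so the field there is axial: E₁ = 2kp₁/r³ along +x.
E₁ = 2(8.99×10⁹)(8.84×10⁻⁹)/(2.37)³ = 11.94 N/C.
Torque on the second dipole: τ = p₂ E₁ sinθ.
τ = (6.37×10⁻⁹)(11.94)·sin42° = 5.089×10⁻⁸ N·m.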